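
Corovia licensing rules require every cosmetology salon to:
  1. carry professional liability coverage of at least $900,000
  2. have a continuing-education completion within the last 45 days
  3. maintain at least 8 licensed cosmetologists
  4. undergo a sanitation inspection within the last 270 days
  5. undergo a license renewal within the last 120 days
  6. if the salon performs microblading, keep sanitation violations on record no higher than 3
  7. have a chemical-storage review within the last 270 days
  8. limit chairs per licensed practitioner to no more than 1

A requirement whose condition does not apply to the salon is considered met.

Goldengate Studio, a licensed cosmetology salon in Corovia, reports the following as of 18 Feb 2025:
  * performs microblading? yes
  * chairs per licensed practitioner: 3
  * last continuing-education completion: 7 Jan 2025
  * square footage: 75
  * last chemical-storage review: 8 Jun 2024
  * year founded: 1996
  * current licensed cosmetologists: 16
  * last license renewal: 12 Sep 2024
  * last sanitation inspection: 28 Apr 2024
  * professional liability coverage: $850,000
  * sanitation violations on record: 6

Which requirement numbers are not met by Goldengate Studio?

1, 4, 5, 6, 8

1. professional liability coverage $850,000 < $900,000 → not met
2. continuing-education completion 42 days ago vs limit 45 → met
3. licensed cosmetologists 16 ≥ 8 → met
4. sanitation inspection 296 days ago vs limit 270 → not met
5. license renewal 159 days ago vs limit 120 → not met
6. condition 'performs microblading' holds; sanitation violations on record 6 > 3 → not met
7. chemical-storage review 255 days ago vs limit 270 → met
8. chairs per licensed practitioner 3 > 1 → not met
Not met: 1, 4, 5, 6, 8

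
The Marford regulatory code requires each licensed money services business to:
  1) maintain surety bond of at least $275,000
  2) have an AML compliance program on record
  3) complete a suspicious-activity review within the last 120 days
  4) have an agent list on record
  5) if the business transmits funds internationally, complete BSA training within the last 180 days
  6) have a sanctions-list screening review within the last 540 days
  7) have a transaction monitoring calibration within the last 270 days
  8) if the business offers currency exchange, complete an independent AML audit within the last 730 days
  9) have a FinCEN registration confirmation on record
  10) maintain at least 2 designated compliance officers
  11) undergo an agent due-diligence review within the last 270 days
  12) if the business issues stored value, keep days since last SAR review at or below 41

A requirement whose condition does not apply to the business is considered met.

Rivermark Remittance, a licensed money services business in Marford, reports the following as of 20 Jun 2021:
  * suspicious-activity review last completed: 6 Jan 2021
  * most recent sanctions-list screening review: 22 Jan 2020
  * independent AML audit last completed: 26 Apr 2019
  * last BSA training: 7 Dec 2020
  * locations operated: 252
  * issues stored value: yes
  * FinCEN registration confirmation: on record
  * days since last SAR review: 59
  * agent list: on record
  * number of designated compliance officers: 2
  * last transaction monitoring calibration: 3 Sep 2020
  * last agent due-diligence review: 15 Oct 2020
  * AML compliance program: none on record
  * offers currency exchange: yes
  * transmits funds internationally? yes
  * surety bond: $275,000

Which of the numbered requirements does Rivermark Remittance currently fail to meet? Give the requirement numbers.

2, 3, 5, 7, 8, 12

1. surety bond $275,000 ≥ $275,000 → met
2. AML compliance program absent → not met
3. suspicious-activity review 165 days ago vs limit 120 → not met
4. agent list present → met
5. condition 'transmits funds internationally' holds; BSA training 195 days ago vs limit 180 → not met
6. sanctions-list screening review 515 days ago vs limit 540 → met
7. transaction monitoring calibration 290 days ago vs limit 270 → not met
8. condition 'offers currency exchange' holds; independent AML audit 786 days ago vs limit 730 → not met
9. FinCEN registration confirmation present → met
10. designated compliance officers 2 ≥ 2 → met
11. agent due-diligence review 248 days ago vs limit 270 → met
12. condition 'issues stored value' holds; days since last SAR review 59 > 41 → not met
Not met: 2, 3, 5, 7, 8, 12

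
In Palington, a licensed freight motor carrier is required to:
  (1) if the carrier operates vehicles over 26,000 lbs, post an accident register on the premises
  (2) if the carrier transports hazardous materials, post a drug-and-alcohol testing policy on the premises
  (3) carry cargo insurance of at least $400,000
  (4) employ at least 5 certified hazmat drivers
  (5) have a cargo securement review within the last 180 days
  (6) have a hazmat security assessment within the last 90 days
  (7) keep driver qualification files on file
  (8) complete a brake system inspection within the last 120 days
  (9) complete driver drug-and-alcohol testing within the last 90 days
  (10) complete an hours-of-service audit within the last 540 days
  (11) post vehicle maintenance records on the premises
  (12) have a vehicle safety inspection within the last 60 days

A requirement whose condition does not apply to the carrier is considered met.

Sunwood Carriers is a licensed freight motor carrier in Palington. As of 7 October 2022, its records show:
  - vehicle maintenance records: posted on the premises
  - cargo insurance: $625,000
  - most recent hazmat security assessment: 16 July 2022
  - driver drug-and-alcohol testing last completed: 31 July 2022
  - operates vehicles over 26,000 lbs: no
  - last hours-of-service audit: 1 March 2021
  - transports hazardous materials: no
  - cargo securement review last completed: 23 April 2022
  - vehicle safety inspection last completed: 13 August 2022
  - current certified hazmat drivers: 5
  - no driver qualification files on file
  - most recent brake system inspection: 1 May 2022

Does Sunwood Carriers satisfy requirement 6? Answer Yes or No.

6. hazmat security assessment 83 days ago vs limit 90 → met

Yes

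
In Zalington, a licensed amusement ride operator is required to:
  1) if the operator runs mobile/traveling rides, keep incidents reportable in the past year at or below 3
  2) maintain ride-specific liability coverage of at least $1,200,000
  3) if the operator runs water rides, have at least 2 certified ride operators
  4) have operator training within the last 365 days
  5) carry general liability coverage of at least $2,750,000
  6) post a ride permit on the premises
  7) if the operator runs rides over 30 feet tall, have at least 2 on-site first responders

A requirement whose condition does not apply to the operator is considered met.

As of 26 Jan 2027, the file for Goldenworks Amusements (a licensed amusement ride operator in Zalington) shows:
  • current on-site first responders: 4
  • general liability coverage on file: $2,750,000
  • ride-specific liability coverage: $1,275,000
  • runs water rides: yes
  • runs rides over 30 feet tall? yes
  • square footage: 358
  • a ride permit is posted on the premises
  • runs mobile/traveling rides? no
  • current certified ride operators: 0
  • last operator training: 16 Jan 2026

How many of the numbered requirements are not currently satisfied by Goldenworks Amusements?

1. condition 'runs mobile/traveling rides' does not hold → requirement n/a → met
2. ride-specific liability coverage $1,275,000 ≥ $1,200,000 → met
3. condition 'runs water rides' holds; certified ride operators 0 < 2 → not met
4. operator training 375 days ago vs limit 365 → not met
5. general liability coverage $2,750,000 ≥ $2,750,000 → met
6. ride permit present → met
7. condition 'runs rides over 30 feet tall' holds; on-site first responders 4 ≥ 2 → met
Not met: 2 of 7

2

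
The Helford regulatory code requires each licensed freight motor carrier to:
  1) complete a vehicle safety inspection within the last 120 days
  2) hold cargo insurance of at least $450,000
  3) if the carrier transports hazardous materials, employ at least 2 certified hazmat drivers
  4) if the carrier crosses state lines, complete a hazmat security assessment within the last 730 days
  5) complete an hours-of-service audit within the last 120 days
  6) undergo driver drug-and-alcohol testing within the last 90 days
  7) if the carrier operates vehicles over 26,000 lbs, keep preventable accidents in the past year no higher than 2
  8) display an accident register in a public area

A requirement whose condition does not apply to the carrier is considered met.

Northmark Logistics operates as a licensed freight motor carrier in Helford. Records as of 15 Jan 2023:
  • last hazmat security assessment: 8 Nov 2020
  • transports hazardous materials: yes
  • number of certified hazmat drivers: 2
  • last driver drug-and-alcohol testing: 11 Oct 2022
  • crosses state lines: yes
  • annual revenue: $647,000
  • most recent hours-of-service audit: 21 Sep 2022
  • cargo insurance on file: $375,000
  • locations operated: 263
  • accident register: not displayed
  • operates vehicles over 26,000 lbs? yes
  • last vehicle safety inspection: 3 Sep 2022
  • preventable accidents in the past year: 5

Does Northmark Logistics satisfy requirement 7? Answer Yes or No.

No

7. condition 'operates vehicles over 26,000 lbs' holds; preventable accidents in the past year 5 > 2 → not met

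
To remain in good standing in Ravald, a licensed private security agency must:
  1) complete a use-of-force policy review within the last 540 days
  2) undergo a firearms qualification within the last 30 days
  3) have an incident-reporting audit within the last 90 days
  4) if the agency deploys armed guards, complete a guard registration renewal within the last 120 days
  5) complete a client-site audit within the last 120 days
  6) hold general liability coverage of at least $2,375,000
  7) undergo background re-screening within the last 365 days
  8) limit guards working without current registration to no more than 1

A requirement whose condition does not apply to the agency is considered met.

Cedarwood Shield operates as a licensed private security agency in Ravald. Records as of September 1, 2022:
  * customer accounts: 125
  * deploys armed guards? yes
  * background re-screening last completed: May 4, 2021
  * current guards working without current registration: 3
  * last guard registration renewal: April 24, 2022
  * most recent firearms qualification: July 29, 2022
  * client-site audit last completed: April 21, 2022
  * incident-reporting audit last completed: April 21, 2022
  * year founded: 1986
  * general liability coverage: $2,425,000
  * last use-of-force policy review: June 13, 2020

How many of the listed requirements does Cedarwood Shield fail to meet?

7

1. use-of-force policy review 810 days ago vs limit 540 → not met
2. firearms qualification 34 days ago vs limit 30 → not met
3. incident-reporting audit 133 days ago vs limit 90 → not met
4. condition 'deploys armed guards' holds; guard registration renewal 130 days ago vs limit 120 → not met
5. client-site audit 133 days ago vs limit 120 → not met
6. general liability coverage $2,425,000 ≥ $2,375,000 → met
7. background re-screening 485 days ago vs limit 365 → not met
8. guards working without current registration 3 > 1 → not met
Not met: 7 of 8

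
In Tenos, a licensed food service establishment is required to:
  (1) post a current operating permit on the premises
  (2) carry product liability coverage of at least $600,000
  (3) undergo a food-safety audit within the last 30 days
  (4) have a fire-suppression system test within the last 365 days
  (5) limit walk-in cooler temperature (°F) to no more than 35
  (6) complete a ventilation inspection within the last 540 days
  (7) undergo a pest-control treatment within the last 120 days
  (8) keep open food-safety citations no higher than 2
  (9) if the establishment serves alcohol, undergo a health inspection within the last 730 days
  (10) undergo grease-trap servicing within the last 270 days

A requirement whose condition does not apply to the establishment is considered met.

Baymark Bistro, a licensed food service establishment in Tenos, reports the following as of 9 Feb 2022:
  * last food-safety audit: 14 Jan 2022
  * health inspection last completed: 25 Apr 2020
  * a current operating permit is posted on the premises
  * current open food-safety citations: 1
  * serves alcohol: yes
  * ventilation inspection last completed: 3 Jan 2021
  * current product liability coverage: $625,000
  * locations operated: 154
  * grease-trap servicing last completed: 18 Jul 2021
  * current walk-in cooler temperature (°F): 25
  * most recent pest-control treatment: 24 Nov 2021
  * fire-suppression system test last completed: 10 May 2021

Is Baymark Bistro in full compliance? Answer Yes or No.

Yes

1. current operating permit present → met
2. product liability coverage $625,000 ≥ $600,000 → met
3. food-safety audit 26 days ago vs limit 30 → met
4. fire-suppression system test 275 days ago vs limit 365 → met
5. walk-in cooler temperature (°F) 25 ≤ 35 → met
6. ventilation inspection 402 days ago vs limit 540 → met
7. pest-control treatment 77 days ago vs limit 120 → met
8. open food-safety citations 1 ≤ 2 → met
9. condition 'serves alcohol' holds; health inspection 655 days ago vs limit 730 → met
10. grease-trap servicing 206 days ago vs limit 270 → met
All met.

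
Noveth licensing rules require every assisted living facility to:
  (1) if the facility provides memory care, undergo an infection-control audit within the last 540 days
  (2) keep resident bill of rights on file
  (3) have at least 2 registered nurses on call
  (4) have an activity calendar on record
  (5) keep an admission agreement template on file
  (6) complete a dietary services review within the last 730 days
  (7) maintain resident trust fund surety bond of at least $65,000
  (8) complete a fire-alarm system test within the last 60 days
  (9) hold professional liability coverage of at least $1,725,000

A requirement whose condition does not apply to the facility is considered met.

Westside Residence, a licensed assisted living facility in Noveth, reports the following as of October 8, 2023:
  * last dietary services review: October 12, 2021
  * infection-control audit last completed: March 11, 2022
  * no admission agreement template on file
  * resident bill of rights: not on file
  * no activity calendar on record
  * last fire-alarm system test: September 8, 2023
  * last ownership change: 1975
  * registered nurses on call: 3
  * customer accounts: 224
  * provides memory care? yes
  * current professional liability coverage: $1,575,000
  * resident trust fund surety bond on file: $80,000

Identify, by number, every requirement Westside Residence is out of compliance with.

1. condition 'provides memory care' holds; infection-control audit 576 days ago vs limit 540 → not met
2. resident bill of rights absent → not met
3. registered nurses on call 3 ≥ 2 → met
4. activity calendar absent → not met
5. admission agreement template absent → not met
6. dietary services review 726 days ago vs limit 730 → met
7. resident trust fund surety bond $80,000 ≥ $65,000 → met
8. fire-alarm system test 30 days ago vs limit 60 → met
9. professional liability coverage $1,575,000 < $1,725,000 → not met
Not met: 1, 2, 4, 5, 9

1, 2, 4, 5, 9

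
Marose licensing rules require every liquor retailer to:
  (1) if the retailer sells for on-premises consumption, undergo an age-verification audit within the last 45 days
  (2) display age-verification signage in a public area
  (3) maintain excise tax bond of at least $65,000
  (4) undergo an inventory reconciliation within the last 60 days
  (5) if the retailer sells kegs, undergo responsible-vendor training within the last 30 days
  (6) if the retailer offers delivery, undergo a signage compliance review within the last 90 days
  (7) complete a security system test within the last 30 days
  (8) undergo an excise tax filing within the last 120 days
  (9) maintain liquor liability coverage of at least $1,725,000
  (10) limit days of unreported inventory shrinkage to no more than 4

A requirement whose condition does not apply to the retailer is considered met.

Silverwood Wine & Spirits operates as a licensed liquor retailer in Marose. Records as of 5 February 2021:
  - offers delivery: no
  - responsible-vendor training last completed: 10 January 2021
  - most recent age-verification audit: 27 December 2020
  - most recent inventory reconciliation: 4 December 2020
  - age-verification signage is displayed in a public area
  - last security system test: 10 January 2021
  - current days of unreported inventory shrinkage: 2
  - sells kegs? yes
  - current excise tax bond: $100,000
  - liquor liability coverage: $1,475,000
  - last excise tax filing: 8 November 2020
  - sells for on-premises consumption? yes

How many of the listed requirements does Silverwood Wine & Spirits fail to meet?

2

1. condition 'sells for on-premises consumption' holds; age-verification audit 40 days ago vs limit 45 → met
2. age-verification signage present → met
3. excise tax bond $100,000 ≥ $65,000 → met
4. inventory reconciliation 63 days ago vs limit 60 → not met
5. condition 'sells kegs' holds; responsible-vendor training 26 days ago vs limit 30 → met
6. condition 'offers delivery' does not hold → requirement n/a → met
7. security system test 26 days ago vs limit 30 → met
8. excise tax filing 89 days ago vs limit 120 → met
9. liquor liability coverage $1,475,000 < $1,725,000 → not met
10. days of unreported inventory shrinkage 2 ≤ 4 → met
Not met: 2 of 10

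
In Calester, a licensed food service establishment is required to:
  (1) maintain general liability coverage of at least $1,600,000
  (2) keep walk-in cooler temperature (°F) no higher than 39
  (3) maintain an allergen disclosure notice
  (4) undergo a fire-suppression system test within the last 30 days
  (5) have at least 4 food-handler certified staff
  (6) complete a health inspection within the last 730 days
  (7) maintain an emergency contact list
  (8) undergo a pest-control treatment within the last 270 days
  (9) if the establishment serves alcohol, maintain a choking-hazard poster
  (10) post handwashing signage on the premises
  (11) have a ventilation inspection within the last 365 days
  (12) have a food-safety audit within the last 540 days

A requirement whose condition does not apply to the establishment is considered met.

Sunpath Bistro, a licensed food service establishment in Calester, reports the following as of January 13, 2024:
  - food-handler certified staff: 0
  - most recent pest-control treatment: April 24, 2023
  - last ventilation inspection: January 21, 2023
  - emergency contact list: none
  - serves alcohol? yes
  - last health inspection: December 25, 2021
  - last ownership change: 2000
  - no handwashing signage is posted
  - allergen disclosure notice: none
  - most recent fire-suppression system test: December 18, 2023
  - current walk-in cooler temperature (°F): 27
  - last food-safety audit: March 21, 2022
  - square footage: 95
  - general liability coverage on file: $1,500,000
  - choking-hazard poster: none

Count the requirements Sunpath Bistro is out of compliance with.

8

1. general liability coverage $1,500,000 < $1,600,000 → not met
2. walk-in cooler temperature (°F) 27 ≤ 39 → met
3. allergen disclosure notice absent → not met
4. fire-suppression system test 26 days ago vs limit 30 → met
5. food-handler certified staff 0 < 4 → not met
6. health inspection 749 days ago vs limit 730 → not met
7. emergency contact list absent → not met
8. pest-control treatment 264 days ago vs limit 270 → met
9. condition 'serves alcohol' holds; choking-hazard poster absent → not met
10. handwashing signage absent → not met
11. ventilation inspection 357 days ago vs limit 365 → met
12. food-safety audit 663 days ago vs limit 540 → not met
Not met: 8 of 12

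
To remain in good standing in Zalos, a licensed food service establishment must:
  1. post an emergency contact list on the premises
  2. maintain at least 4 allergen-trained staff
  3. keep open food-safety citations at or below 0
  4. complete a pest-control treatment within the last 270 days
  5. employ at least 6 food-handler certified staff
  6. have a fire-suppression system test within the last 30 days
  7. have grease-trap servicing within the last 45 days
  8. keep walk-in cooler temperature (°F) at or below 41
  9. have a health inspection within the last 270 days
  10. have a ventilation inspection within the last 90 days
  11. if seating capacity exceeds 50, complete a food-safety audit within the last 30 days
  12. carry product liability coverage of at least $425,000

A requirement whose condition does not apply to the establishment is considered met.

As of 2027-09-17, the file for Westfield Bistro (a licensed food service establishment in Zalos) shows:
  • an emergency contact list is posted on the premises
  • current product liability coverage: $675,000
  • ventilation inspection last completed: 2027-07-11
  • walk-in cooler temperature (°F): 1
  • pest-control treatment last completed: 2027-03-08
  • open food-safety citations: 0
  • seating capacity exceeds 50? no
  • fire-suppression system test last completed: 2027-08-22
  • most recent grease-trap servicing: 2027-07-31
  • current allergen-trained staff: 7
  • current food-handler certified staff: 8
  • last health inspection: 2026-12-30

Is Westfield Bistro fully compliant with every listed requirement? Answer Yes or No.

No

1. emergency contact list present → met
2. allergen-trained staff 7 ≥ 4 → met
3. open food-safety citations 0 ≤ 0 → met
4. pest-control treatment 193 days ago vs limit 270 → met
5. food-handler certified staff 8 ≥ 6 → met
6. fire-suppression system test 26 days ago vs limit 30 → met
7. grease-trap servicing 48 days ago vs limit 45 → not met
8. walk-in cooler temperature (°F) 1 ≤ 41 → met
9. health inspection 261 days ago vs limit 270 → met
10. ventilation inspection 68 days ago vs limit 90 → met
11. condition 'seating capacity exceeds 50' does not hold → requirement n/a → met
12. product liability coverage $675,000 ≥ $425,000 → met
Not met: 7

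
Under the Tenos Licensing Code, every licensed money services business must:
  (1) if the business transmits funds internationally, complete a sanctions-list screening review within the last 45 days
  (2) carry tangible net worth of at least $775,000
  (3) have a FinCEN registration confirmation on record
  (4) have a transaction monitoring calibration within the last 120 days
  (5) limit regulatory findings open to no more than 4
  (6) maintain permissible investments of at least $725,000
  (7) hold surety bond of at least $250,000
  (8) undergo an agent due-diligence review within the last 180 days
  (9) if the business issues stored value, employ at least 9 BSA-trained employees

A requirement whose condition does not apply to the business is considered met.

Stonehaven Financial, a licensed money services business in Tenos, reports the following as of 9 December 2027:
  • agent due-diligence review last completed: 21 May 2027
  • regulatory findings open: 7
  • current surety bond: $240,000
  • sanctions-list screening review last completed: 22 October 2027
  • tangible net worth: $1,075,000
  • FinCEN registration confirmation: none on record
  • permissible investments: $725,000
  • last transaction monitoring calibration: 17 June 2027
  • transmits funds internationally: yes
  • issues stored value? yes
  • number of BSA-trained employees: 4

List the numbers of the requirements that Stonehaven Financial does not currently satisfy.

1. condition 'transmits funds internationally' holds; sanctions-list screening review 48 days ago vs limit 45 → not met
2. tangible net worth $1,075,000 ≥ $775,000 → met
3. FinCEN registration confirmation absent → not met
4. transaction monitoring calibration 175 days ago vs limit 120 → not met
5. regulatory findings open 7 > 4 → not met
6. permissible investments $725,000 ≥ $725,000 → met
7. surety bond $240,000 < $250,000 → not met
8. agent due-diligence review 202 days ago vs limit 180 → not met
9. condition 'issues stored value' holds; BSA-trained employees 4 < 9 → not met
Not met: 1, 3, 4, 5, 7, 8, 9

1, 3, 4, 5, 7, 8, 9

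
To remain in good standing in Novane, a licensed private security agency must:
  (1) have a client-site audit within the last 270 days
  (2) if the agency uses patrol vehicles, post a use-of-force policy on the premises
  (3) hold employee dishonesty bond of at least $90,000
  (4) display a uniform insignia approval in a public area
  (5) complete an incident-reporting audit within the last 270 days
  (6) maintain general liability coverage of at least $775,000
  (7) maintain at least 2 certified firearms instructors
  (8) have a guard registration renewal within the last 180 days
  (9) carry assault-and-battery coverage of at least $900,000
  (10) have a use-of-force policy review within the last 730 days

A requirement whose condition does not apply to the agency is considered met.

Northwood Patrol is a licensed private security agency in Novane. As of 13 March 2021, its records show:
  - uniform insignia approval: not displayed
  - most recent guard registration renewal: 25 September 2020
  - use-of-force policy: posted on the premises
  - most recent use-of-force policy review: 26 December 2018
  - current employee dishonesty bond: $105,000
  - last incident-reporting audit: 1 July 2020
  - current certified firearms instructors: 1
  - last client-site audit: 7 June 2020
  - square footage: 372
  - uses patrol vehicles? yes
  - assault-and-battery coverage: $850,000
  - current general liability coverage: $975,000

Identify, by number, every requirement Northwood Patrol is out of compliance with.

1. client-site audit 279 days ago vs limit 270 → not met
2. condition 'uses patrol vehicles' holds; use-of-force policy present → met
3. employee dishonesty bond $105,000 ≥ $90,000 → met
4. uniform insignia approval absent → not met
5. incident-reporting audit 255 days ago vs limit 270 → met
6. general liability coverage $975,000 ≥ $775,000 → met
7. certified firearms instructors 1 < 2 → not met
8. guard registration renewal 169 days ago vs limit 180 → met
9. assault-and-battery coverage $850,000 < $900,000 → not met
10. use-of-force policy review 808 days ago vs limit 730 → not met
Not met: 1, 4, 7, 9, 10

1, 4, 7, 9, 10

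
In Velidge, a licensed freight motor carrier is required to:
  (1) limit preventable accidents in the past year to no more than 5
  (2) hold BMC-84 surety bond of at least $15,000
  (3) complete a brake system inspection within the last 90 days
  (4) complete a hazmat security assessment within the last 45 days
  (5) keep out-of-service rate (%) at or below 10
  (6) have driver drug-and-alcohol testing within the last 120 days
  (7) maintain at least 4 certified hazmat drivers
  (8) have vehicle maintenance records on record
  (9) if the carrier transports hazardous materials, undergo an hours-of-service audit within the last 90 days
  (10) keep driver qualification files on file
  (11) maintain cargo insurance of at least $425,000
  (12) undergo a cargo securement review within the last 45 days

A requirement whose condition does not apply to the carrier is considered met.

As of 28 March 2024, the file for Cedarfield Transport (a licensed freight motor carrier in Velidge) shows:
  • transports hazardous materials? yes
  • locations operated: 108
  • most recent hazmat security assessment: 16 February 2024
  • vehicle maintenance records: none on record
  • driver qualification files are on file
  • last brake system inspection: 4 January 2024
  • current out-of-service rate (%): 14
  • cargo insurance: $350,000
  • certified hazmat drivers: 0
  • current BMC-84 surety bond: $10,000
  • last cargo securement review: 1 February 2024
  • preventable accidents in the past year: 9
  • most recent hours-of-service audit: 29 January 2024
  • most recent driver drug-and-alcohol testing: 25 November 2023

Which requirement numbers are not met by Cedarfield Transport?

1, 2, 5, 6, 7, 8, 11, 12

1. preventable accidents in the past year 9 > 5 → not met
2. BMC-84 surety bond $10,000 < $15,000 → not met
3. brake system inspection 84 days ago vs limit 90 → met
4. hazmat security assessment 41 days ago vs limit 45 → met
5. out-of-service rate (%) 14 > 10 → not met
6. driver drug-and-alcohol testing 124 days ago vs limit 120 → not met
7. certified hazmat drivers 0 < 4 → not met
8. vehicle maintenance records absent → not met
9. condition 'transports hazardous materials' holds; hours-of-service audit 59 days ago vs limit 90 → met
10. driver qualification files present → met
11. cargo insurance $350,000 < $425,000 → not met
12. cargo securement review 56 days ago vs limit 45 → not met
Not met: 1, 2, 5, 6, 7, 8, 11, 12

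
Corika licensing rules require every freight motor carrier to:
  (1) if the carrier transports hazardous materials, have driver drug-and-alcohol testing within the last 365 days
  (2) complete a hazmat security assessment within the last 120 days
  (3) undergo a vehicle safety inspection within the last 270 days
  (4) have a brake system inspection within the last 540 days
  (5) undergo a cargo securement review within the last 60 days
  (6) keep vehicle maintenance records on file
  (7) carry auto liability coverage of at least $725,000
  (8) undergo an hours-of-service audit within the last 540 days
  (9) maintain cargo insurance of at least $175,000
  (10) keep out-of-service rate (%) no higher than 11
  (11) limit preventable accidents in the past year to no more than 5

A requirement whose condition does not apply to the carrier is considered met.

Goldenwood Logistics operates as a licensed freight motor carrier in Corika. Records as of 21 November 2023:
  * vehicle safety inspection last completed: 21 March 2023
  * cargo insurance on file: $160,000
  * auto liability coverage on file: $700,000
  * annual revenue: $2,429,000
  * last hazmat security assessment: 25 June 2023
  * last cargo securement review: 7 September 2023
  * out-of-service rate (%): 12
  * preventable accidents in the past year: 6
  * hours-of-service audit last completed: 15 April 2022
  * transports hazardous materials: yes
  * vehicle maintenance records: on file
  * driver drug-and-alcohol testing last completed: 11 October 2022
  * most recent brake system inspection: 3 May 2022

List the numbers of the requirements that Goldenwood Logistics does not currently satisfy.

1, 2, 4, 5, 7, 8, 9, 10, 11

1. condition 'transports hazardous materials' holds; driver drug-and-alcohol testing 406 days ago vs limit 365 → not met
2. hazmat security assessment 149 days ago vs limit 120 → not met
3. vehicle safety inspection 245 days ago vs limit 270 → met
4. brake system inspection 567 days ago vs limit 540 → not met
5. cargo securement review 75 days ago vs limit 60 → not met
6. vehicle maintenance records present → met
7. auto liability coverage $700,000 < $725,000 → not met
8. hours-of-service audit 585 days ago vs limit 540 → not met
9. cargo insurance $160,000 < $175,000 → not met
10. out-of-service rate (%) 12 > 11 → not met
11. preventable accidents in the past year 6 > 5 → not met
Not met: 1, 2, 4, 5, 7, 8, 9, 10, 11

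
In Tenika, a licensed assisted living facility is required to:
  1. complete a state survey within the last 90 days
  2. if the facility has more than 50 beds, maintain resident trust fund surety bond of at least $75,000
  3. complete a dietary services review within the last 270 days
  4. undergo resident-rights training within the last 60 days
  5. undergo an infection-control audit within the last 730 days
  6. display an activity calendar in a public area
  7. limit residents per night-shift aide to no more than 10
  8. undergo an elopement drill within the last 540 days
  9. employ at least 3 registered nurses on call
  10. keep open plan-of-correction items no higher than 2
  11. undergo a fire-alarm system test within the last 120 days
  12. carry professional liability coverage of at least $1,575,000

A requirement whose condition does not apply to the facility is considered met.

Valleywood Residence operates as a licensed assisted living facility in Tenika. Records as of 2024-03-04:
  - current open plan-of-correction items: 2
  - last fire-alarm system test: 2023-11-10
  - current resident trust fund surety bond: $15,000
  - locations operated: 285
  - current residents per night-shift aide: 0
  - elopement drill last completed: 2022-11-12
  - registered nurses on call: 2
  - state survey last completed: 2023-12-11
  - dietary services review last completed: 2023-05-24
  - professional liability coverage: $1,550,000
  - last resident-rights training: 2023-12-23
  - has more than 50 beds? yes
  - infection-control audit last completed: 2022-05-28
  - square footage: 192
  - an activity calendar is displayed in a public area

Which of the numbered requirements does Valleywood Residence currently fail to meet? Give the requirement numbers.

1. state survey 84 days ago vs limit 90 → met
2. condition 'has more than 50 beds' holds; resident trust fund surety bond $15,000 < $75,000 → not met
3. dietary services review 285 days ago vs limit 270 → not met
4. resident-rights training 72 days ago vs limit 60 → not met
5. infection-control audit 646 days ago vs limit 730 → met
6. activity calendar present → met
7. residents per night-shift aide 0 ≤ 10 → met
8. elopement drill 478 days ago vs limit 540 → met
9. registered nurses on call 2 < 3 → not met
10. open plan-of-correction items 2 ≤ 2 → met
11. fire-alarm system test 115 days ago vs limit 120 → met
12. professional liability coverage $1,550,000 < $1,575,000 → not met
Not met: 2, 3, 4, 9, 12

2, 3, 4, 9, 12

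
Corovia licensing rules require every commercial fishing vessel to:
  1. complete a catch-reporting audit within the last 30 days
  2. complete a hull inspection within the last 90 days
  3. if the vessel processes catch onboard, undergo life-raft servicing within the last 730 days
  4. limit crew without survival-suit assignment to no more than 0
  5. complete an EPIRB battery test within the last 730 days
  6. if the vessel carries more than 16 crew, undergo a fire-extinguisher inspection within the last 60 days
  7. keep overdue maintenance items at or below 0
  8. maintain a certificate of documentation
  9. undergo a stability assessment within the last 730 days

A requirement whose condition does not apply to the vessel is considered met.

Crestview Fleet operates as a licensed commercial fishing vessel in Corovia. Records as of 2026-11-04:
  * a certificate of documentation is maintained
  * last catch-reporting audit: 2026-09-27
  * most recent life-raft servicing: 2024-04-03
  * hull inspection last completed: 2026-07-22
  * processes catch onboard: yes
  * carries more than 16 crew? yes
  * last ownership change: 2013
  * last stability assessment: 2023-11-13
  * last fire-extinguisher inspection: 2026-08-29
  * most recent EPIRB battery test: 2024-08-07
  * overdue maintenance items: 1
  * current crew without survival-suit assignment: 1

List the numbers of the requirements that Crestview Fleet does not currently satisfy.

1. catch-reporting audit 38 days ago vs limit 30 → not met
2. hull inspection 105 days ago vs limit 90 → not met
3. condition 'processes catch onboard' holds; life-raft servicing 945 days ago vs limit 730 → not met
4. crew without survival-suit assignment 1 > 0 → not met
5. EPIRB battery test 819 days ago vs limit 730 → not met
6. condition 'carries more than 16 crew' holds; fire-extinguisher inspection 67 days ago vs limit 60 → not met
7. overdue maintenance items 1 > 0 → not met
8. certificate of documentation present → met
9. stability assessment 1087 days ago vs limit 730 → not met
Not met: 1, 2, 3, 4, 5, 6, 7, 9

1, 2, 3, 4, 5, 6, 7, 9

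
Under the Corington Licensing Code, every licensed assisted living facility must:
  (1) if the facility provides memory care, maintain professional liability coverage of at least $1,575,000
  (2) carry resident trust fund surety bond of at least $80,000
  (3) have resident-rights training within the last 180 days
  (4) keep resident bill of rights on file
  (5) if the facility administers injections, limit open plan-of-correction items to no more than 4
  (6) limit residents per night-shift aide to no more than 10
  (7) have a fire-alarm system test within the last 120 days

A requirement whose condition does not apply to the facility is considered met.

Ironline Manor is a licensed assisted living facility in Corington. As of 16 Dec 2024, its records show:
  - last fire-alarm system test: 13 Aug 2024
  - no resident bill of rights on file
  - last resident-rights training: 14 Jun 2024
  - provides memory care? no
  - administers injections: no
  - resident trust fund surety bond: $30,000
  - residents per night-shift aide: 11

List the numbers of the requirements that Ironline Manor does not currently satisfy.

2, 3, 4, 6, 7

1. condition 'provides memory care' does not hold → requirement n/a → met
2. resident trust fund surety bond $30,000 < $80,000 → not met
3. resident-rights training 185 days ago vs limit 180 → not met
4. resident bill of rights absent → not met
5. condition 'administers injections' does not hold → requirement n/a → met
6. residents per night-shift aide 11 > 10 → not met
7. fire-alarm system test 125 days ago vs limit 120 → not met
Not met: 2, 3, 4, 6, 7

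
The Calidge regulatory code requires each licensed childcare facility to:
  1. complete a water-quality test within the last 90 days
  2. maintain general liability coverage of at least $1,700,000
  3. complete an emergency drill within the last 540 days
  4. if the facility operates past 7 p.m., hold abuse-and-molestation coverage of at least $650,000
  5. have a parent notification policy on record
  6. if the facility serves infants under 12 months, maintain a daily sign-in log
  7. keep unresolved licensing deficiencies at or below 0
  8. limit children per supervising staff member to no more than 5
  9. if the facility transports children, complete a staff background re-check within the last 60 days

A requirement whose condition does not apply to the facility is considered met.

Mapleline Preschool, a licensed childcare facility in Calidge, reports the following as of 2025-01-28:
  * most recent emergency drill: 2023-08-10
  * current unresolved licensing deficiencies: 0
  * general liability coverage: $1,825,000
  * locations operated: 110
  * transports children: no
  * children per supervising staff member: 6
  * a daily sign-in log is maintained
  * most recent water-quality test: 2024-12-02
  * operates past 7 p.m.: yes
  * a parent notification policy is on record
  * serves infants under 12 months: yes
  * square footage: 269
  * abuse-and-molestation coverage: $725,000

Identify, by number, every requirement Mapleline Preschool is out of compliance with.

8

1. water-quality test 57 days ago vs limit 90 → met
2. general liability coverage $1,825,000 ≥ $1,700,000 → met
3. emergency drill 537 days ago vs limit 540 → met
4. condition 'operates past 7 p.m.' holds; abuse-and-molestation coverage $725,000 ≥ $650,000 → met
5. parent notification policy present → met
6. condition 'serves infants under 12 months' holds; daily sign-in log present → met
7. unresolved licensing deficiencies 0 ≤ 0 → met
8. children per supervising staff member 6 > 5 → not met
9. condition 'transports children' does not hold → requirement n/a → met
Not met: 8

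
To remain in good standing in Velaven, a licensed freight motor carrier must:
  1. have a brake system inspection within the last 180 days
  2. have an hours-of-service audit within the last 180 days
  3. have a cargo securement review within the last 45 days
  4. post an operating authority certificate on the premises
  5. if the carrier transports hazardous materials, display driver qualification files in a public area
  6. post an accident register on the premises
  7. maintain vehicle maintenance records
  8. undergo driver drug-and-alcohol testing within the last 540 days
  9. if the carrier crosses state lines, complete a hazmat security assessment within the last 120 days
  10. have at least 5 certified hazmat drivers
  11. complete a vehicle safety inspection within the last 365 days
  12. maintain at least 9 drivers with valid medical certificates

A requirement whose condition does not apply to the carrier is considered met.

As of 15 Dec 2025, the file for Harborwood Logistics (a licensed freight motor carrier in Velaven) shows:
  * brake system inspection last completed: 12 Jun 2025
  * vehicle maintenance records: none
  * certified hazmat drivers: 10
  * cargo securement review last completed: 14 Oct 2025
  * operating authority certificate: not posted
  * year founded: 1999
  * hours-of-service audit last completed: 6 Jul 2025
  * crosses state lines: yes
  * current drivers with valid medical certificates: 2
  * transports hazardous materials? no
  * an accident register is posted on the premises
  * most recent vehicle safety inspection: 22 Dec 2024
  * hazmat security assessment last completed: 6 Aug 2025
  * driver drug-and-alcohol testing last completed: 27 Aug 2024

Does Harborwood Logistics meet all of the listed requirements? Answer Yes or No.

1. brake system inspection 186 days ago vs limit 180 → not met
2. hours-of-service audit 162 days ago vs limit 180 → met
3. cargo securement review 62 days ago vs limit 45 → not met
4. operating authority certificate absent → not met
5. condition 'transports hazardous materials' does not hold → requirement n/a → met
6. accident register present → met
7. vehicle maintenance records absent → not met
8. driver drug-and-alcohol testing 475 days ago vs limit 540 → met
9. condition 'crosses state lines' holds; hazmat security assessment 131 days ago vs limit 120 → not met
10. certified hazmat drivers 10 ≥ 5 → met
11. vehicle safety inspection 358 days ago vs limit 365 → met
12. drivers with valid medical certificates 2 < 9 → not met
Not met: 1, 3, 4, 7, 9, 12

No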